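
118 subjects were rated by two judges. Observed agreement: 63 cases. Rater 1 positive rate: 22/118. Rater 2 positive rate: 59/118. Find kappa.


P_o = 63/118 = 0.533898
P_e = (22*59 + 96*59) / 13924 = 0.5
kappa = (P_o - P_e) / (1 - P_e)
kappa = (0.533898 - 0.5) / (1 - 0.5)
kappa = 0.0678

0.0678


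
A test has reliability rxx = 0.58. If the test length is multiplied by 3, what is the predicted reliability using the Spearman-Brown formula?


r_new = (n * rxx) / (1 + (n-1) * rxx)
r_new = (3 * 0.58) / (1 + 2 * 0.58)
r_new = 1.74 / 2.16
r_new = 0.8056

0.8056


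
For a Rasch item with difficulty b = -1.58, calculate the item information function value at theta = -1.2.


P = 1/(1+exp(-(-1.2--1.58))) = 0.5939
I = P*(1-P) = 0.5939 * 0.4061
I = 0.2412

0.2412


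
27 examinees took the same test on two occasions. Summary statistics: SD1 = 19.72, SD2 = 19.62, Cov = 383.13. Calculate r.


r = cov(X,Y) / (SD_X * SD_Y)
r = 383.13 / (19.72 * 19.62)
r = 383.13 / 386.9064
r = 0.9902

0.9902


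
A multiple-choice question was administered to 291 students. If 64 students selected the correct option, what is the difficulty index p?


Item difficulty p = number correct / total examinees
p = 64 / 291
p = 0.2199

0.2199


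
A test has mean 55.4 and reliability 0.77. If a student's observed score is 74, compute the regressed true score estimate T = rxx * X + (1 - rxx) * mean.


T_est = rxx * X + (1 - rxx) * mean
T_est = 0.77 * 74 + 0.23 * 55.4
T_est = 56.98 + 12.742
T_est = 69.722

69.722


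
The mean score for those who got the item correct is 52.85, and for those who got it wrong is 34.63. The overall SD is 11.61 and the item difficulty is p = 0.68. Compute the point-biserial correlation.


q = 1 - p = 0.32
rpb = ((M1 - M0) / SD) * sqrt(p * q)
rpb = ((52.85 - 34.63) / 11.61) * sqrt(0.68 * 0.32)
rpb = 0.7321

0.7321


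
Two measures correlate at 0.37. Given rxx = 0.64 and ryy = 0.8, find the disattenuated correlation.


r_corrected = rxy / sqrt(rxx * ryy)
= 0.37 / sqrt(0.64 * 0.8)
= 0.37 / sqrt(0.512)
= 0.37 / 0.715542
r_corrected = 0.5171

0.5171


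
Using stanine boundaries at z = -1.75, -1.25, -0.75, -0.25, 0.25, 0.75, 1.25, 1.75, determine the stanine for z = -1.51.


Stanine boundaries: [-1.75, -1.25, -0.75, -0.25, 0.25, 0.75, 1.25, 1.75]
z = -1.51
Check each boundary:
  z >= -1.75 -> could be stanine 2
  z < -1.25
  z < -0.75
  z < -0.25
  z < 0.25
  z < 0.75
  z < 1.25
  z < 1.75
Highest qualifying boundary gives stanine = 2

2


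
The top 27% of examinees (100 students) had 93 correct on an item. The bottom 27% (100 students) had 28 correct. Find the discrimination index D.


p_upper = 93/100 = 0.93
p_lower = 28/100 = 0.28
D = 0.93 - 0.28 = 0.65

0.65


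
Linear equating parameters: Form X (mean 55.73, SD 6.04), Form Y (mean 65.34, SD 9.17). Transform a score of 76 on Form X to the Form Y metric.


slope = SD_Y / SD_X = 9.17 / 6.04 ~ 1.5182
intercept = mean_Y - slope * mean_X = 65.34 - (9.17 / 6.04) * 55.73 ~ -19.27
Y = slope * X + intercept. To avoid rounding drift from the rounded slope/intercept, evaluate the equivalent form Y = mean_Y + SD_Y * (X - mean_X) / SD_X at full precision:
Y = 65.34 + 9.17 * (76 - 55.73) / 6.04
Y = 65.34 + 9.17 * 20.27 / 6.04
Y = 65.34 + 185.8759 / 6.04
Y = 65.34 + 30.7742
Y = 96.1142

96.1142


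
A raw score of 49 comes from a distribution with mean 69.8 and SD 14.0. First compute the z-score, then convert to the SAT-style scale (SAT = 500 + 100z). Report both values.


z = (X - mean) / SD = (49 - 69.8) / 14.0
z = -20.8 / 14.0
z = -1.4857
SAT-scale = SAT = 500 + 100z
Carry z at full precision (z = -20.8 / 14.0) into the conversion:
SAT-scale = 500 + 100 * (-20.8 / 14.0) = 500 + -2080 / 14.0
SAT-scale = 500 + -148.5714
SAT-scale = 351.4286

351.4286


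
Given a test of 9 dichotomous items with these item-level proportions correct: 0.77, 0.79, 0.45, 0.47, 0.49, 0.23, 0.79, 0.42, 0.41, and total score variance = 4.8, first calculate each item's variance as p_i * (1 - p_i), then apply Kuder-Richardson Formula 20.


For each item, compute p_i * q_i:
  Item 1: 0.77 * 0.23 = 0.1771
  Item 2: 0.79 * 0.21 = 0.1659
  Item 3: 0.45 * 0.55 = 0.2475
  Item 4: 0.47 * 0.53 = 0.2491
  Item 5: 0.49 * 0.51 = 0.2499
  Item 6: 0.23 * 0.77 = 0.1771
  Item 7: 0.79 * 0.21 = 0.1659
  Item 8: 0.42 * 0.58 = 0.2436
  Item 9: 0.41 * 0.59 = 0.2419
Sum(p_i * q_i) = 0.1771 + 0.1659 + 0.2475 + 0.2491 + 0.2499 + 0.1771 + 0.1659 + 0.2436 + 0.2419 = 1.918
KR-20 = (k/(k-1)) * (1 - Sum(p_i*q_i) / Var_total)
= (9/8) * (1 - 1.918/4.8)
= 1.125 * 0.6004
KR-20 = 0.6755

0.6755


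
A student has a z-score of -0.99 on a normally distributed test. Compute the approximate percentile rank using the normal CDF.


CDF(z) = 0.5 * (1 + erf(z/sqrt(2)))
erf(-0.7) = -0.6778
CDF = 0.1611
Percentile rank = 0.1611 * 100 = 16.11

16.11


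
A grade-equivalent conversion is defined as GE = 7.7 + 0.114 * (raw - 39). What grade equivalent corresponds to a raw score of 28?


raw - median = 28 - 39 = -11
slope * diff = 0.114 * -11 = -1.254
GE = 7.7 + -1.254
GE = 6.446

6.446


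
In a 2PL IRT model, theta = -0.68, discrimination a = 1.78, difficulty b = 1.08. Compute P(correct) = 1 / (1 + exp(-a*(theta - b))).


a*(theta - b) = 1.78 * (-0.68 - 1.08) = -3.1328
exp(--3.1328) = 22.9381
P = 1 / (1 + 22.9381)
P = 0.0418

0.0418


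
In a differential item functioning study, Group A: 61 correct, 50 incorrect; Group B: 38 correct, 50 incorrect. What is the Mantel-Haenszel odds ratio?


Odds_A = 61/50 = 1.22
Odds_B = 38/50 = 0.76
OR = Odds_A / Odds_B = 1.22 / 0.76
Exactly, OR = (61 * 50) / (50 * 38) = 3050 / 1900
OR = 1.6053

1.6053


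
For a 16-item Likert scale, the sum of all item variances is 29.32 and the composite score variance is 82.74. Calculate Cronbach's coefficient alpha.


alpha = (k/(k-1)) * (1 - sum(si^2)/s_total^2)
= (16/15) * (1 - 29.32/82.74)
alpha = 0.6887

0.6887


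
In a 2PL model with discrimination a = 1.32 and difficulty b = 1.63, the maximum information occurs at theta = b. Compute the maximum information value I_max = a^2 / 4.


For 2PL, max info at theta = b = 1.63
I_max = a^2 / 4 = 1.32^2 / 4
= 1.7424 / 4
I_max = 0.4356

0.4356


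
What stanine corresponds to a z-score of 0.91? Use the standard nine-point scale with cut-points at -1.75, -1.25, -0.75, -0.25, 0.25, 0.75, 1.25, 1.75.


Stanine boundaries: [-1.75, -1.25, -0.75, -0.25, 0.25, 0.75, 1.25, 1.75]
z = 0.91
Check each boundary:
  z >= -1.75 -> could be stanine 2
  z >= -1.25 -> could be stanine 3
  z >= -0.75 -> could be stanine 4
  z >= -0.25 -> could be stanine 5
  z >= 0.25 -> could be stanine 6
  z >= 0.75 -> could be stanine 7
  z < 1.25
  z < 1.75
Highest qualifying boundary gives stanine = 7

7


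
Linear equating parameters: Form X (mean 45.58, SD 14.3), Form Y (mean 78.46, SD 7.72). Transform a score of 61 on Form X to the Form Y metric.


slope = SD_Y / SD_X = 7.72 / 14.3 ~ 0.5399
intercept = mean_Y - slope * mean_X = 78.46 - (7.72 / 14.3) * 45.58 ~ 53.8532
Y = slope * X + intercept. To avoid rounding drift from the rounded slope/intercept, evaluate the equivalent form Y = mean_Y + SD_Y * (X - mean_X) / SD_X at full precision:
Y = 78.46 + 7.72 * (61 - 45.58) / 14.3
Y = 78.46 + 7.72 * 15.42 / 14.3
Y = 78.46 + 119.0424 / 14.3
Y = 78.46 + 8.3246
Y = 86.7846

86.7846


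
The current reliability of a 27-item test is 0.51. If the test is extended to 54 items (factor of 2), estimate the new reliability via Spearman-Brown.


r_new = (n * rxx) / (1 + (n-1) * rxx)
r_new = (2 * 0.51) / (1 + 1 * 0.51)
r_new = 1.02 / 1.51
r_new = 0.6755

0.6755


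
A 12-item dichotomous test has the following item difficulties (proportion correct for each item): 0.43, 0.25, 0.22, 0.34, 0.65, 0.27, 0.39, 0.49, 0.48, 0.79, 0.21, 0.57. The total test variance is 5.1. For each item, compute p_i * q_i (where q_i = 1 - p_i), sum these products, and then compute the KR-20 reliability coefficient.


For each item, compute p_i * q_i:
  Item 1: 0.43 * 0.57 = 0.2451
  Item 2: 0.25 * 0.75 = 0.1875
  Item 3: 0.22 * 0.78 = 0.1716
  Item 4: 0.34 * 0.66 = 0.2244
  Item 5: 0.65 * 0.35 = 0.2275
  Item 6: 0.27 * 0.73 = 0.1971
  Item 7: 0.39 * 0.61 = 0.2379
  Item 8: 0.49 * 0.51 = 0.2499
  Item 9: 0.48 * 0.52 = 0.2496
  Item 10: 0.79 * 0.21 = 0.1659
  Item 11: 0.21 * 0.79 = 0.1659
  Item 12: 0.57 * 0.43 = 0.2451
Sum(p_i * q_i) = 0.2451 + 0.1875 + 0.1716 + 0.2244 + 0.2275 + 0.1971 + 0.2379 + 0.2499 + 0.2496 + 0.1659 + 0.1659 + 0.2451 = 2.5675
KR-20 = (k/(k-1)) * (1 - Sum(p_i*q_i) / Var_total)
= (12/11) * (1 - 2.5675/5.1)
= 1.0909 * 0.4966
KR-20 = 0.5417

0.5417


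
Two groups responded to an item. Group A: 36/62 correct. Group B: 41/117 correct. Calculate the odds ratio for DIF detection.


Odds_A = 36/26 = 1.3846
Odds_B = 41/76 = 0.5395
OR = Odds_A / Odds_B = 1.3846 / 0.5395
Exactly, OR = (36 * 76) / (26 * 41) = 2736 / 1066
OR = 2.5666

2.5666


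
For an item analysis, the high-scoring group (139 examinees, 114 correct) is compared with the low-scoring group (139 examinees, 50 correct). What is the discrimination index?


p_upper = 114/139 = 0.8201
p_lower = 50/139 = 0.3597
D = 0.8201 - 0.3597 = 0.4604

0.4604


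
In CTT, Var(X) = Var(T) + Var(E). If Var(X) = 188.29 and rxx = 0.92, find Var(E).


var_true = rxx * var_obs = 0.92 * 188.29 = 173.2268
var_error = var_obs - var_true
var_error = 188.29 - 173.2268
var_error = 15.0632

15.0632


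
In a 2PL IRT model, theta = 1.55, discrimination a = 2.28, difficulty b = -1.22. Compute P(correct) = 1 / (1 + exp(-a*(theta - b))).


a*(theta - b) = 2.28 * (1.55 - -1.22) = 6.3156
exp(-6.3156) = 0.0018
P = 1 / (1 + 0.0018)
P = 0.9982

0.9982


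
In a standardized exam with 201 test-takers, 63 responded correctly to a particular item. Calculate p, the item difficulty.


Item difficulty p = number correct / total examinees
p = 63 / 201
p = 0.3134

0.3134


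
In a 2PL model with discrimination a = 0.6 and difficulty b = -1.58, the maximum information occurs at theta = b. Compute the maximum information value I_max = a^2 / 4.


For 2PL, max info at theta = b = -1.58
I_max = a^2 / 4 = 0.6^2 / 4
= 0.36 / 4
I_max = 0.09

0.09


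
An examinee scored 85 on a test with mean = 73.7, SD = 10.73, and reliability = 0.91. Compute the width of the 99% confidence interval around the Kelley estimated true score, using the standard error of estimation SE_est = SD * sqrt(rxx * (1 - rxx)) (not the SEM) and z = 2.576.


True score estimate = 0.91*85 + 0.09*73.7 = 83.983
SE_est = SD * sqrt(rxx * (1 - rxx)) = 10.73 * sqrt(0.91 * 0.09) = 10.73 * sqrt(0.0819) = 3.07073
CI = T_est +/- z * SE_est, so width = 2 * z * SE_est = 2 * 2.576 * 3.07073
Width = 15.8204

15.8204


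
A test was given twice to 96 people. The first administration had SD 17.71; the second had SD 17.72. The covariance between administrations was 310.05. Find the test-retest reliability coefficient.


r = cov(X,Y) / (SD_X * SD_Y)
r = 310.05 / (17.71 * 17.72)
r = 310.05 / 313.8212
r = 0.988

0.988


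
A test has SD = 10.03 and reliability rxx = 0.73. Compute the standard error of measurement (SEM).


SEM = SD * sqrt(1 - rxx)
SEM = 10.03 * sqrt(1 - 0.73)
SEM = 10.03 * sqrt(0.27) = 10.03 * 0.519615
SEM = 5.2117

5.2117


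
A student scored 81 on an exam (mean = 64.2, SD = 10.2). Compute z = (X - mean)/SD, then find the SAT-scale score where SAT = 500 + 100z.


z = (X - mean) / SD = (81 - 64.2) / 10.2
z = 16.8 / 10.2
z = 1.6471
SAT-scale = SAT = 500 + 100z
Carry z at full precision (z = 16.8 / 10.2) into the conversion:
SAT-scale = 500 + 100 * (16.8 / 10.2) = 500 + 1680 / 10.2
SAT-scale = 500 + 164.7059
SAT-scale = 664.7059

664.7059


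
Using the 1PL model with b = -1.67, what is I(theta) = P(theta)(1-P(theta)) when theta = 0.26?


P = 1/(1+exp(-(0.26--1.67))) = 0.8732
I = P*(1-P) = 0.8732 * 0.1268
I = 0.1107

0.1107


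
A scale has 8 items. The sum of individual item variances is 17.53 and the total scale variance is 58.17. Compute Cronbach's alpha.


alpha = (k/(k-1)) * (1 - sum(si^2)/s_total^2)
= (8/7) * (1 - 17.53/58.17)
alpha = 0.7984

0.7984


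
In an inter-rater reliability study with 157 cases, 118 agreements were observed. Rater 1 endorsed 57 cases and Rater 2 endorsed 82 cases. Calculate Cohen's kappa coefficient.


P_o = 118/157 = 0.751592
P_e = (57*82 + 100*75) / 24649 = 0.493894
kappa = (P_o - P_e) / (1 - P_e)
kappa = (0.751592 - 0.493894) / (1 - 0.493894)
kappa = 0.5092

0.5092


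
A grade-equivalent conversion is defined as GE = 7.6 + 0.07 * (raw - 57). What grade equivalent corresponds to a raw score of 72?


raw - median = 72 - 57 = 15
slope * diff = 0.07 * 15 = 1.05
GE = 7.6 + 1.05
GE = 8.65

8.65


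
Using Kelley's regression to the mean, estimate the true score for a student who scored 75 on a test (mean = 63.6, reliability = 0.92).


T_est = rxx * X + (1 - rxx) * mean
T_est = 0.92 * 75 + 0.08 * 63.6
T_est = 69.0 + 5.088
T_est = 74.088

74.088


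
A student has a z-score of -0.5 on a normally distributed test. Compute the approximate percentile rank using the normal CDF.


CDF(z) = 0.5 * (1 + erf(z/sqrt(2)))
erf(-0.3536) = -0.3829
CDF = 0.3085
Percentile rank = 0.3085 * 100 = 30.85

30.85


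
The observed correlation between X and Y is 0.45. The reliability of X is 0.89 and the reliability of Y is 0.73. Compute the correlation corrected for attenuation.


r_corrected = rxy / sqrt(rxx * ryy)
= 0.45 / sqrt(0.89 * 0.73)
= 0.45 / sqrt(0.6497)
= 0.45 / 0.80604
r_corrected = 0.5583

0.5583


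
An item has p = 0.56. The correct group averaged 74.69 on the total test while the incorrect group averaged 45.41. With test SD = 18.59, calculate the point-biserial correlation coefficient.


q = 1 - p = 0.44
rpb = ((M1 - M0) / SD) * sqrt(p * q)
rpb = ((74.69 - 45.41) / 18.59) * sqrt(0.56 * 0.44)
rpb = 0.7818

0.7818


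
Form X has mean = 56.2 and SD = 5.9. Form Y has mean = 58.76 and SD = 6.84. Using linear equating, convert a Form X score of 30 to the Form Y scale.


slope = SD_Y / SD_X = 6.84 / 5.9 ~ 1.1593
intercept = mean_Y - slope * mean_X = 58.76 - (6.84 / 5.9) * 56.2 ~ -6.3939
Y = slope * X + intercept. To avoid rounding drift from the rounded slope/intercept, evaluate the equivalent form Y = mean_Y + SD_Y * (X - mean_X) / SD_X at full precision:
Y = 58.76 + 6.84 * (30 - 56.2) / 5.9
Y = 58.76 - 6.84 * 26.2 / 5.9
Y = 58.76 - 179.208 / 5.9
Y = 58.76 - 30.3742
Y = 28.3858

28.3858


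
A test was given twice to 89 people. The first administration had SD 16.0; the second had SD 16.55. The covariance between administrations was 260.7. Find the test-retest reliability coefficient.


r = cov(X,Y) / (SD_X * SD_Y)
r = 260.7 / (16.0 * 16.55)
r = 260.7 / 264.8
r = 0.9845

0.9845


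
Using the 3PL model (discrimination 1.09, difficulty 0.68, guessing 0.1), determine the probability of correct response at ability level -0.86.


logit = 1.09*(-0.86 - 0.68) = -1.6786
P* = 1/(1 + exp(--1.6786)) = 0.1573
P = 0.1 + (1 - 0.1) * 0.1573
P = 0.2416

0.2416


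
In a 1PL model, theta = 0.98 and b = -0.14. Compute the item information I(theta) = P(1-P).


P = 1/(1+exp(-(0.98--0.14))) = 0.754
I = P*(1-P) = 0.754 * 0.246
I = 0.1855

0.1855


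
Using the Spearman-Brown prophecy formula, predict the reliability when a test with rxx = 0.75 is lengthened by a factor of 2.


r_new = (n * rxx) / (1 + (n-1) * rxx)
r_new = (2 * 0.75) / (1 + 1 * 0.75)
r_new = 1.5 / 1.75
r_new = 0.8571

0.8571


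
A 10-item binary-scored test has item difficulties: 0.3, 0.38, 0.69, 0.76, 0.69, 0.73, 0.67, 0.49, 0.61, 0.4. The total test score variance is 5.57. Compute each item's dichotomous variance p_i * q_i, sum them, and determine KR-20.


For each item, compute p_i * q_i:
  Item 1: 0.3 * 0.7 = 0.21
  Item 2: 0.38 * 0.62 = 0.2356
  Item 3: 0.69 * 0.31 = 0.2139
  Item 4: 0.76 * 0.24 = 0.1824
  Item 5: 0.69 * 0.31 = 0.2139
  Item 6: 0.73 * 0.27 = 0.1971
  Item 7: 0.67 * 0.33 = 0.2211
  Item 8: 0.49 * 0.51 = 0.2499
  Item 9: 0.61 * 0.39 = 0.2379
  Item 10: 0.4 * 0.6 = 0.24
Sum(p_i * q_i) = 0.21 + 0.2356 + 0.2139 + 0.1824 + 0.2139 + 0.1971 + 0.2211 + 0.2499 + 0.2379 + 0.24 = 2.2018
KR-20 = (k/(k-1)) * (1 - Sum(p_i*q_i) / Var_total)
= (10/9) * (1 - 2.2018/5.57)
= 1.1111 * 0.6047
KR-20 = 0.6719

0.6719


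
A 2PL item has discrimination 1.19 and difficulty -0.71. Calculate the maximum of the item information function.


For 2PL, max info at theta = b = -0.71
I_max = a^2 / 4 = 1.19^2 / 4
= 1.4161 / 4
I_max = 0.354

0.354


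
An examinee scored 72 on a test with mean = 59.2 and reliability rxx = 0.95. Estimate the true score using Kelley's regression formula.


T_est = rxx * X + (1 - rxx) * mean
T_est = 0.95 * 72 + 0.05 * 59.2
T_est = 68.4 + 2.96
T_est = 71.36

71.36


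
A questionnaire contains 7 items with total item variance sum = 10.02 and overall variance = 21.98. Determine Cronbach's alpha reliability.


alpha = (k/(k-1)) * (1 - sum(si^2)/s_total^2)
= (7/6) * (1 - 10.02/21.98)
alpha = 0.6348

0.6348


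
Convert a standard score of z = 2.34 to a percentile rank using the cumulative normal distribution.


CDF(z) = 0.5 * (1 + erf(z/sqrt(2)))
erf(1.6546) = 0.9807
CDF = 0.9904
Percentile rank = 0.9904 * 100 = 99.04

99.04


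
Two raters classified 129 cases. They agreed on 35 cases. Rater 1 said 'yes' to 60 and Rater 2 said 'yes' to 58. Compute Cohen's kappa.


P_o = 35/129 = 0.271318
P_e = (60*58 + 69*71) / 16641 = 0.503515
kappa = (P_o - P_e) / (1 - P_e)
kappa = (0.271318 - 0.503515) / (1 - 0.503515)
kappa = -0.4677

-0.4677


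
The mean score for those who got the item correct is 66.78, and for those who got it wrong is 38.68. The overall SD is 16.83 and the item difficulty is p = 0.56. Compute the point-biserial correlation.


q = 1 - p = 0.44
rpb = ((M1 - M0) / SD) * sqrt(p * q)
rpb = ((66.78 - 38.68) / 16.83) * sqrt(0.56 * 0.44)
rpb = 0.8288

0.8288


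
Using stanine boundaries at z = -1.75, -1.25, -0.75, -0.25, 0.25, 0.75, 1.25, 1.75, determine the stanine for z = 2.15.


Stanine boundaries: [-1.75, -1.25, -0.75, -0.25, 0.25, 0.75, 1.25, 1.75]
z = 2.15
Check each boundary:
  z >= -1.75 -> could be stanine 2
  z >= -1.25 -> could be stanine 3
  z >= -0.75 -> could be stanine 4
  z >= -0.25 -> could be stanine 5
  z >= 0.25 -> could be stanine 6
  z >= 0.75 -> could be stanine 7
  z >= 1.25 -> could be stanine 8
  z >= 1.75 -> could be stanine 9
Highest qualifying boundary gives stanine = 9

9


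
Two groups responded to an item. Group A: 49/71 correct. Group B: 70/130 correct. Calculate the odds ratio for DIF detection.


Odds_A = 49/22 = 2.2273
Odds_B = 70/60 = 1.1667
OR = Odds_A / Odds_B = 2.2273 / 1.1667
Exactly, OR = (49 * 60) / (22 * 70) = 2940 / 1540
OR = 1.9091

1.9091


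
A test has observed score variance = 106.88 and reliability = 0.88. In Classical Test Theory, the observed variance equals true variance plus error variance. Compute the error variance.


var_true = rxx * var_obs = 0.88 * 106.88 = 94.0544
var_error = var_obs - var_true
var_error = 106.88 - 94.0544
var_error = 12.8256

12.8256


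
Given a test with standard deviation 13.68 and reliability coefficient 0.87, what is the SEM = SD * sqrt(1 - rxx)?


SEM = SD * sqrt(1 - rxx)
SEM = 13.68 * sqrt(1 - 0.87)
SEM = 13.68 * sqrt(0.13) = 13.68 * 0.360555
SEM = 4.9324

4.9324


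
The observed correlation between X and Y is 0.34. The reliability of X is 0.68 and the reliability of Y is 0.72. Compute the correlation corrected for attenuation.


r_corrected = rxy / sqrt(rxx * ryy)
= 0.34 / sqrt(0.68 * 0.72)
= 0.34 / sqrt(0.4896)
= 0.34 / 0.699714
r_corrected = 0.4859

0.4859


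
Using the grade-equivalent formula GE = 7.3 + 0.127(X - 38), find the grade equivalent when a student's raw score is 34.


raw - median = 34 - 38 = -4
slope * diff = 0.127 * -4 = -0.508
GE = 7.3 + -0.508
GE = 6.792

6.792


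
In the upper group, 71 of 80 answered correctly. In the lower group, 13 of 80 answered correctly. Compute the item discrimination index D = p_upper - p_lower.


p_upper = 71/80 = 0.8875
p_lower = 13/80 = 0.1625
D = 0.8875 - 0.1625 = 0.725

0.725


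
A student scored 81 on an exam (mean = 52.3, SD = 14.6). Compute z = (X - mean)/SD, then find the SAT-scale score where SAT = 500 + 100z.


z = (X - mean) / SD = (81 - 52.3) / 14.6
z = 28.7 / 14.6
z = 1.9658
SAT-scale = SAT = 500 + 100z
Carry z at full precision (z = 28.7 / 14.6) into the conversion:
SAT-scale = 500 + 100 * (28.7 / 14.6) = 500 + 2870 / 14.6
SAT-scale = 500 + 196.5753
SAT-scale = 696.5753

696.5753


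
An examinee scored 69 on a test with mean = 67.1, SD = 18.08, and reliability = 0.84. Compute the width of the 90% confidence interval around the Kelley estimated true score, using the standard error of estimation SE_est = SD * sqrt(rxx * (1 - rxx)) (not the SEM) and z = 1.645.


True score estimate = 0.84*69 + 0.16*67.1 = 68.696
SE_est = SD * sqrt(rxx * (1 - rxx)) = 18.08 * sqrt(0.84 * 0.16) = 18.08 * sqrt(0.1344) = 6.628237
CI = T_est +/- z * SE_est, so width = 2 * z * SE_est = 2 * 1.645 * 6.628237
Width = 21.8069

21.8069


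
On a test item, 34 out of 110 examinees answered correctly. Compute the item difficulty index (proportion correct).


Item difficulty p = number correct / total examinees
p = 34 / 110
p = 0.3091

0.3091


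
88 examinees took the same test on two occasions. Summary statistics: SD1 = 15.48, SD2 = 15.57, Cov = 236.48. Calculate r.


r = cov(X,Y) / (SD_X * SD_Y)
r = 236.48 / (15.48 * 15.57)
r = 236.48 / 241.0236
r = 0.9811

0.9811


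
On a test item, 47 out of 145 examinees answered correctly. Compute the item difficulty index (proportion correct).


Item difficulty p = number correct / total examinees
p = 47 / 145
p = 0.3241

0.3241


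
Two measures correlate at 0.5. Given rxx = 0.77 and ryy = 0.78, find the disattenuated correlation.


r_corrected = rxy / sqrt(rxx * ryy)
= 0.5 / sqrt(0.77 * 0.78)
= 0.5 / sqrt(0.6006)
= 0.5 / 0.774984
r_corrected = 0.6452

0.6452


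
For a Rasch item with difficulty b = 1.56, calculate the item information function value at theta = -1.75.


P = 1/(1+exp(-(-1.75-1.56))) = 0.0352
I = P*(1-P) = 0.0352 * 0.9648
I = 0.034

0.034


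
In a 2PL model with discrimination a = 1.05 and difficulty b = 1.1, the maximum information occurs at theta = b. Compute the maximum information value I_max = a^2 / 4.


For 2PL, max info at theta = b = 1.1
I_max = a^2 / 4 = 1.05^2 / 4
= 1.1025 / 4
I_max = 0.2756

0.2756


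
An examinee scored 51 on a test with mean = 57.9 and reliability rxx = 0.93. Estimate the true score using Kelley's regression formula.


T_est = rxx * X + (1 - rxx) * mean
T_est = 0.93 * 51 + 0.07 * 57.9
T_est = 47.43 + 4.053
T_est = 51.483

51.483


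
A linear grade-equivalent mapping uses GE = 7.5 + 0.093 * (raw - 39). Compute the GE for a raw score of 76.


raw - median = 76 - 39 = 37
slope * diff = 0.093 * 37 = 3.441
GE = 7.5 + 3.441
GE = 10.941

10.941


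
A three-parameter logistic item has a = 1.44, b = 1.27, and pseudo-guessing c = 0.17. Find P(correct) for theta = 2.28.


logit = 1.44*(2.28 - 1.27) = 1.4544
P* = 1/(1 + exp(-1.4544)) = 0.8107
P = 0.17 + (1 - 0.17) * 0.8107
P = 0.8429

0.8429


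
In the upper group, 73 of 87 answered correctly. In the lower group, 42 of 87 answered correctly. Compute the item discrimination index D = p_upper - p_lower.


p_upper = 73/87 = 0.8391
p_lower = 42/87 = 0.4828
D = 0.8391 - 0.4828 = 0.3563

0.3563


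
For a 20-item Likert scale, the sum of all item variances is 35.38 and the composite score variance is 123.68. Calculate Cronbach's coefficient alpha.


alpha = (k/(k-1)) * (1 - sum(si^2)/s_total^2)
= (20/19) * (1 - 35.38/123.68)
alpha = 0.7515

0.7515


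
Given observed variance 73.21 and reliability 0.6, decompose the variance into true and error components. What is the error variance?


var_true = rxx * var_obs = 0.6 * 73.21 = 43.926
var_error = var_obs - var_true
var_error = 73.21 - 43.926
var_error = 29.284

29.284


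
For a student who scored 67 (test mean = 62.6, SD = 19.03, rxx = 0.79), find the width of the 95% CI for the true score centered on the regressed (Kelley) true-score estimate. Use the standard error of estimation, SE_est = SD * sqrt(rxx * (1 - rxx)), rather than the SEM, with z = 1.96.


True score estimate = 0.79*67 + 0.21*62.6 = 66.076
SE_est = SD * sqrt(rxx * (1 - rxx)) = 19.03 * sqrt(0.79 * 0.21) = 19.03 * sqrt(0.1659) = 7.751076
CI = T_est +/- z * SE_est, so width = 2 * z * SE_est = 2 * 1.96 * 7.751076
Width = 30.3842

30.3842


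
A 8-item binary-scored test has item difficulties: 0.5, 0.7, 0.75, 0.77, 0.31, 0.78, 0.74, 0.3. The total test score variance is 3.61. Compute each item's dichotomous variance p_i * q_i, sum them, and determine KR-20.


For each item, compute p_i * q_i:
  Item 1: 0.5 * 0.5 = 0.25
  Item 2: 0.7 * 0.3 = 0.21
  Item 3: 0.75 * 0.25 = 0.1875
  Item 4: 0.77 * 0.23 = 0.1771
  Item 5: 0.31 * 0.69 = 0.2139
  Item 6: 0.78 * 0.22 = 0.1716
  Item 7: 0.74 * 0.26 = 0.1924
  Item 8: 0.3 * 0.7 = 0.21
Sum(p_i * q_i) = 0.25 + 0.21 + 0.1875 + 0.1771 + 0.2139 + 0.1716 + 0.1924 + 0.21 = 1.6125
KR-20 = (k/(k-1)) * (1 - Sum(p_i*q_i) / Var_total)
= (8/7) * (1 - 1.6125/3.61)
= 1.1429 * 0.5533
KR-20 = 0.6324

0.6324


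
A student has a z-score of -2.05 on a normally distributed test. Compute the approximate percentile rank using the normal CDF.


CDF(z) = 0.5 * (1 + erf(z/sqrt(2)))
erf(-1.4496) = -0.9596
CDF = 0.0202
Percentile rank = 0.0202 * 100 = 2.02

2.02


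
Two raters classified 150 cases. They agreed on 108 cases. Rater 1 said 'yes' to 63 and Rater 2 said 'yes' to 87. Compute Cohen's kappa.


P_o = 108/150 = 0.72
P_e = (63*87 + 87*63) / 22500 = 0.4872
kappa = (P_o - P_e) / (1 - P_e)
kappa = (0.72 - 0.4872) / (1 - 0.4872)
kappa = 0.454

0.454


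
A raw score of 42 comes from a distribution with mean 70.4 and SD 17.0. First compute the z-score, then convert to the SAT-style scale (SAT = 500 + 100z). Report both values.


z = (X - mean) / SD = (42 - 70.4) / 17.0
z = -28.4 / 17.0
z = -1.6706
SAT-scale = SAT = 500 + 100z
Carry z at full precision (z = -28.4 / 17.0) into the conversion:
SAT-scale = 500 + 100 * (-28.4 / 17.0) = 500 + -2840 / 17.0
SAT-scale = 500 + -167.0588
SAT-scale = 332.9412

332.9412


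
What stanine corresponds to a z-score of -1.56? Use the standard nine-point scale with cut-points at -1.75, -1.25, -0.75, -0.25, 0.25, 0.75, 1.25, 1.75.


Stanine boundaries: [-1.75, -1.25, -0.75, -0.25, 0.25, 0.75, 1.25, 1.75]
z = -1.56
Check each boundary:
  z >= -1.75 -> could be stanine 2
  z < -1.25
  z < -0.75
  z < -0.25
  z < 0.25
  z < 0.75
  z < 1.25
  z < 1.75
Highest qualifying boundary gives stanine = 2

2


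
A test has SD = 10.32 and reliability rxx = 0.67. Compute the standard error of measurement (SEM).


SEM = SD * sqrt(1 - rxx)
SEM = 10.32 * sqrt(1 - 0.67)
SEM = 10.32 * sqrt(0.33) = 10.32 * 0.574456
SEM = 5.9284

5.9284


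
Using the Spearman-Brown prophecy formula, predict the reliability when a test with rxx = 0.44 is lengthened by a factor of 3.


r_new = (n * rxx) / (1 + (n-1) * rxx)
r_new = (3 * 0.44) / (1 + 2 * 0.44)
r_new = 1.32 / 1.88
r_new = 0.7021

0.7021


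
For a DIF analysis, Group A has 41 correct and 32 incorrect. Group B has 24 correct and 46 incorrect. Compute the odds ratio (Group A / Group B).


Odds_A = 41/32 = 1.2812
Odds_B = 24/46 = 0.5217
OR = Odds_A / Odds_B = 1.2812 / 0.5217
Exactly, OR = (41 * 46) / (32 * 24) = 1886 / 768
OR = 2.4557

2.4557


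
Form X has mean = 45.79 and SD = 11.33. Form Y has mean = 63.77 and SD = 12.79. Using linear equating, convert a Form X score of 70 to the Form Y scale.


slope = SD_Y / SD_X = 12.79 / 11.33 ~ 1.1289
intercept = mean_Y - slope * mean_X = 63.77 - (12.79 / 11.33) * 45.79 ~ 12.0794
Y = slope * X + intercept. To avoid rounding drift from the rounded slope/intercept, evaluate the equivalent form Y = mean_Y + SD_Y * (X - mean_X) / SD_X at full precision:
Y = 63.77 + 12.79 * (70 - 45.79) / 11.33
Y = 63.77 + 12.79 * 24.21 / 11.33
Y = 63.77 + 309.6459 / 11.33
Y = 63.77 + 27.3297
Y = 91.0997

91.0997


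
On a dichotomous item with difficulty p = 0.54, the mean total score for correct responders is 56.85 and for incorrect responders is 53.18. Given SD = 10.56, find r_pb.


q = 1 - p = 0.46
rpb = ((M1 - M0) / SD) * sqrt(p * q)
rpb = ((56.85 - 53.18) / 10.56) * sqrt(0.54 * 0.46)
rpb = 0.1732

0.1732


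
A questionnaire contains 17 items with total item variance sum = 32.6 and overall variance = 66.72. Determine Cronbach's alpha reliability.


alpha = (k/(k-1)) * (1 - sum(si^2)/s_total^2)
= (17/16) * (1 - 32.6/66.72)
alpha = 0.5434

0.5434


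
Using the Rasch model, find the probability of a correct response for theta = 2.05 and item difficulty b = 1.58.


theta - b = 2.05 - 1.58 = 0.47
exp(-(theta - b)) = exp(-0.47) = 0.625
P = 1 / (1 + 0.625)
P = 0.6154

0.6154


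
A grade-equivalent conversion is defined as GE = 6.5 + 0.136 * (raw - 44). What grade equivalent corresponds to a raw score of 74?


raw - median = 74 - 44 = 30
slope * diff = 0.136 * 30 = 4.08
GE = 6.5 + 4.08
GE = 10.58

10.58


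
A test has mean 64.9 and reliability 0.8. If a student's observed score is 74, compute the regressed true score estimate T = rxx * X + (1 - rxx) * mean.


T_est = rxx * X + (1 - rxx) * mean
T_est = 0.8 * 74 + 0.2 * 64.9
T_est = 59.2 + 12.98
T_est = 72.18

72.18


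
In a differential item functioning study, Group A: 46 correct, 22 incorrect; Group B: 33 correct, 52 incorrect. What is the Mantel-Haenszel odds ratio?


Odds_A = 46/22 = 2.0909
Odds_B = 33/52 = 0.6346
OR = Odds_A / Odds_B = 2.0909 / 0.6346
Exactly, OR = (46 * 52) / (22 * 33) = 2392 / 726
OR = 3.2948

3.2948


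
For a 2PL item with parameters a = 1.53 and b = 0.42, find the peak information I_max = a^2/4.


For 2PL, max info at theta = b = 0.42
I_max = a^2 / 4 = 1.53^2 / 4
= 2.3409 / 4
I_max = 0.5852

0.5852


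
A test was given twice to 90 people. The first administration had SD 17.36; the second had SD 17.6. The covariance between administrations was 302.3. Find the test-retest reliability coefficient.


r = cov(X,Y) / (SD_X * SD_Y)
r = 302.3 / (17.36 * 17.6)
r = 302.3 / 305.536
r = 0.9894

0.9894


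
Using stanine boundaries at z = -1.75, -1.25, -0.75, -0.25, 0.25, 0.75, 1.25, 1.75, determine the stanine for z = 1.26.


Stanine boundaries: [-1.75, -1.25, -0.75, -0.25, 0.25, 0.75, 1.25, 1.75]
z = 1.26
Check each boundary:
  z >= -1.75 -> could be stanine 2
  z >= -1.25 -> could be stanine 3
  z >= -0.75 -> could be stanine 4
  z >= -0.25 -> could be stanine 5
  z >= 0.25 -> could be stanine 6
  z >= 0.75 -> could be stanine 7
  z >= 1.25 -> could be stanine 8
  z < 1.75
Highest qualifying boundary gives stanine = 8

8


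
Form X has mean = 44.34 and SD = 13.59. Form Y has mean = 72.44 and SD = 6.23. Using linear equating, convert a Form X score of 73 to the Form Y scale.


slope = SD_Y / SD_X = 6.23 / 13.59 ~ 0.4584
intercept = mean_Y - slope * mean_X = 72.44 - (6.23 / 13.59) * 44.34 ~ 52.1134
Y = slope * X + intercept. To avoid rounding drift from the rounded slope/intercept, evaluate the equivalent form Y = mean_Y + SD_Y * (X - mean_X) / SD_X at full precision:
Y = 72.44 + 6.23 * (73 - 44.34) / 13.59
Y = 72.44 + 6.23 * 28.66 / 13.59
Y = 72.44 + 178.5518 / 13.59
Y = 72.44 + 13.1385
Y = 85.5785

85.5785


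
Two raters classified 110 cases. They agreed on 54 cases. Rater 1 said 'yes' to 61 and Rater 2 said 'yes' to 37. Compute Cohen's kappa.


P_o = 54/110 = 0.490909
P_e = (61*37 + 49*73) / 12100 = 0.482149
kappa = (P_o - P_e) / (1 - P_e)
kappa = (0.490909 - 0.482149) / (1 - 0.482149)
kappa = 0.0169

0.0169


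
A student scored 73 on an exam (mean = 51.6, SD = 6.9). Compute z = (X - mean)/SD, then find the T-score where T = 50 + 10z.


z = (X - mean) / SD = (73 - 51.6) / 6.9
z = 21.4 / 6.9
z = 3.1014
T-score = T = 50 + 10z
Carry z at full precision (z = 21.4 / 6.9) into the conversion:
T-score = 50 + 10 * (21.4 / 6.9) = 50 + 214 / 6.9
T-score = 50 + 31.0145
T-score = 81.0145

81.0145


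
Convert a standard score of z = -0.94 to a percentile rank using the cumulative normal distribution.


CDF(z) = 0.5 * (1 + erf(z/sqrt(2)))
erf(-0.6647) = -0.6528
CDF = 0.1736
Percentile rank = 0.1736 * 100 = 17.36

17.36


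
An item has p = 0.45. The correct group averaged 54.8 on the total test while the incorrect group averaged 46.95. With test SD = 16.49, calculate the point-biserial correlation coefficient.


q = 1 - p = 0.55
rpb = ((M1 - M0) / SD) * sqrt(p * q)
rpb = ((54.8 - 46.95) / 16.49) * sqrt(0.45 * 0.55)
rpb = 0.2368

0.2368


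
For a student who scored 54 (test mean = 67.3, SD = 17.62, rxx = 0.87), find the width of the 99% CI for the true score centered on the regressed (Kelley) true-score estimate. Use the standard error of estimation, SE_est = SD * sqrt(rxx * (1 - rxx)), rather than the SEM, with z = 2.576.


True score estimate = 0.87*54 + 0.13*67.3 = 55.729
SE_est = SD * sqrt(rxx * (1 - rxx)) = 17.62 * sqrt(0.87 * 0.13) = 17.62 * sqrt(0.1131) = 5.925667
CI = T_est +/- z * SE_est, so width = 2 * z * SE_est = 2 * 2.576 * 5.925667
Width = 30.529

30.529


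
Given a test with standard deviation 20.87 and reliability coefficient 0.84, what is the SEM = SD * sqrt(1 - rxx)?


SEM = SD * sqrt(1 - rxx)
SEM = 20.87 * sqrt(1 - 0.84)
SEM = 20.87 * sqrt(0.16) = 20.87 * 0.4
SEM = 8.348

8.348


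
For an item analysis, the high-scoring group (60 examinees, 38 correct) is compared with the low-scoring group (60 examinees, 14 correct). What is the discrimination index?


p_upper = 38/60 = 0.6333
p_lower = 14/60 = 0.2333
D = 0.6333 - 0.2333 = 0.4

0.4


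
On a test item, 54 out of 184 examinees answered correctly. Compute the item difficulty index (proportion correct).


Item difficulty p = number correct / total examinees
p = 54 / 184
p = 0.2935

0.2935


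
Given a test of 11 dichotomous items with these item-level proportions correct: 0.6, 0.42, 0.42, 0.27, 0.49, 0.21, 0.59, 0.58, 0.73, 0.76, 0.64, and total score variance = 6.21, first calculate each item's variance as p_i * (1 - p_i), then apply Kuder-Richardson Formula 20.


For each item, compute p_i * q_i:
  Item 1: 0.6 * 0.4 = 0.24
  Item 2: 0.42 * 0.58 = 0.2436
  Item 3: 0.42 * 0.58 = 0.2436
  Item 4: 0.27 * 0.73 = 0.1971
  Item 5: 0.49 * 0.51 = 0.2499
  Item 6: 0.21 * 0.79 = 0.1659
  Item 7: 0.59 * 0.41 = 0.2419
  Item 8: 0.58 * 0.42 = 0.2436
  Item 9: 0.73 * 0.27 = 0.1971
  Item 10: 0.76 * 0.24 = 0.1824
  Item 11: 0.64 * 0.36 = 0.2304
Sum(p_i * q_i) = 0.24 + 0.2436 + 0.2436 + 0.1971 + 0.2499 + 0.1659 + 0.2419 + 0.2436 + 0.1971 + 0.1824 + 0.2304 = 2.4355
KR-20 = (k/(k-1)) * (1 - Sum(p_i*q_i) / Var_total)
= (11/10) * (1 - 2.4355/6.21)
= 1.1 * 0.6078
KR-20 = 0.6686

0.6686


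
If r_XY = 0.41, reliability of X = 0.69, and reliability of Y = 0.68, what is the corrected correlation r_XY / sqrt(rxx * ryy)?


r_corrected = rxy / sqrt(rxx * ryy)
= 0.41 / sqrt(0.69 * 0.68)
= 0.41 / sqrt(0.4692)
= 0.41 / 0.684982
r_corrected = 0.5986

0.5986


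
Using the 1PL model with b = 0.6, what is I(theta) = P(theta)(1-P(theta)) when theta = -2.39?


P = 1/(1+exp(-(-2.39-0.6))) = 0.0479
I = P*(1-P) = 0.0479 * 0.9521
I = 0.0456

0.0456


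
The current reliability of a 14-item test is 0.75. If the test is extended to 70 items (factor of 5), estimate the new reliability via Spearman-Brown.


r_new = (n * rxx) / (1 + (n-1) * rxx)
r_new = (5 * 0.75) / (1 + 4 * 0.75)
r_new = 3.75 / 4.0
r_new = 0.9375

0.9375


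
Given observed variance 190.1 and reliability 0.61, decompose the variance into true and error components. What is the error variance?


var_true = rxx * var_obs = 0.61 * 190.1 = 115.961
var_error = var_obs - var_true
var_error = 190.1 - 115.961
var_error = 74.139

74.139


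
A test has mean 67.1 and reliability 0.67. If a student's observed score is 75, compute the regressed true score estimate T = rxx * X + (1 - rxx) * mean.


T_est = rxx * X + (1 - rxx) * mean
T_est = 0.67 * 75 + 0.33 * 67.1
T_est = 50.25 + 22.143
T_est = 72.393

72.393


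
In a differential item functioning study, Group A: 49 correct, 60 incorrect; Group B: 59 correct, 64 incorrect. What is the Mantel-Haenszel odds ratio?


Odds_A = 49/60 = 0.8167
Odds_B = 59/64 = 0.9219
OR = Odds_A / Odds_B = 0.8167 / 0.9219
Exactly, OR = (49 * 64) / (60 * 59) = 3136 / 3540
OR = 0.8859

0.8859


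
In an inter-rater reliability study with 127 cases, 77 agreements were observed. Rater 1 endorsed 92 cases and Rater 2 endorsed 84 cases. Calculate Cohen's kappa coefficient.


P_o = 77/127 = 0.606299
P_e = (92*84 + 35*43) / 16129 = 0.572447
kappa = (P_o - P_e) / (1 - P_e)
kappa = (0.606299 - 0.572447) / (1 - 0.572447)
kappa = 0.0792

0.0792


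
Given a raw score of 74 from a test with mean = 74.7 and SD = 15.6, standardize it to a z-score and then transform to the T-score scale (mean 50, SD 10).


z = (X - mean) / SD = (74 - 74.7) / 15.6
z = -0.7 / 15.6
z = -0.0449
T-score = T = 50 + 10z
Carry z at full precision (z = -0.7 / 15.6) into the conversion:
T-score = 50 + 10 * (-0.7 / 15.6) = 50 + -7 / 15.6
T-score = 50 + -0.4487
T-score = 49.5513

49.5513


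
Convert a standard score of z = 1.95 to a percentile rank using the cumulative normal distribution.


CDF(z) = 0.5 * (1 + erf(z/sqrt(2)))
erf(1.3789) = 0.9488
CDF = 0.9744
Percentile rank = 0.9744 * 100 = 97.44

97.44


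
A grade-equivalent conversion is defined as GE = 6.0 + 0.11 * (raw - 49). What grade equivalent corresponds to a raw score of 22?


raw - median = 22 - 49 = -27
slope * diff = 0.11 * -27 = -2.97
GE = 6.0 + -2.97
GE = 3.03

3.03


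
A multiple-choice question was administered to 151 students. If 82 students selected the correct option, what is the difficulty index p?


Item difficulty p = number correct / total examinees
p = 82 / 151
p = 0.543

0.543


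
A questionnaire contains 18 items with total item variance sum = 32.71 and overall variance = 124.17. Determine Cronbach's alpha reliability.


alpha = (k/(k-1)) * (1 - sum(si^2)/s_total^2)
= (18/17) * (1 - 32.71/124.17)
alpha = 0.7799

0.7799


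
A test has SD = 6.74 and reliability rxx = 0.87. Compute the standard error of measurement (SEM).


SEM = SD * sqrt(1 - rxx)
SEM = 6.74 * sqrt(1 - 0.87)
SEM = 6.74 * sqrt(0.13) = 6.74 * 0.360555
SEM = 2.4301

2.4301


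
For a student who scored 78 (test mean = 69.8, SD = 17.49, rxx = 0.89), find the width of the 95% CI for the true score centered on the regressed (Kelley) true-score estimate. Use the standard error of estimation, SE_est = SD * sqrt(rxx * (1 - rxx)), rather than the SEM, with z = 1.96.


True score estimate = 0.89*78 + 0.11*69.8 = 77.098
SE_est = SD * sqrt(rxx * (1 - rxx)) = 17.49 * sqrt(0.89 * 0.11) = 17.49 * sqrt(0.0979) = 5.472442
CI = T_est +/- z * SE_est, so width = 2 * z * SE_est = 2 * 1.96 * 5.472442
Width = 21.452

21.452


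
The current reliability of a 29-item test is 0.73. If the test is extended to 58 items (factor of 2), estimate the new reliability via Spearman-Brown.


r_new = (n * rxx) / (1 + (n-1) * rxx)
r_new = (2 * 0.73) / (1 + 1 * 0.73)
r_new = 1.46 / 1.73
r_new = 0.8439

0.8439


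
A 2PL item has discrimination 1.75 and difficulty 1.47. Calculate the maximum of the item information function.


For 2PL, max info at theta = b = 1.47
I_max = a^2 / 4 = 1.75^2 / 4
= 3.0625 / 4
I_max = 0.7656

0.7656


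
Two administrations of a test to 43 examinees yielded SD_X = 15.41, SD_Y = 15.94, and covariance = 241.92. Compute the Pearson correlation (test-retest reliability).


r = cov(X,Y) / (SD_X * SD_Y)
r = 241.92 / (15.41 * 15.94)
r = 241.92 / 245.6354
r = 0.9849

0.9849


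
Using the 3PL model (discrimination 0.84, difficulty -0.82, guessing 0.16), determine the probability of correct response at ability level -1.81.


logit = 0.84*(-1.81 - -0.82) = -0.8316
P* = 1/(1 + exp(--0.8316)) = 0.3033
P = 0.16 + (1 - 0.16) * 0.3033
P = 0.4148

0.4148
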